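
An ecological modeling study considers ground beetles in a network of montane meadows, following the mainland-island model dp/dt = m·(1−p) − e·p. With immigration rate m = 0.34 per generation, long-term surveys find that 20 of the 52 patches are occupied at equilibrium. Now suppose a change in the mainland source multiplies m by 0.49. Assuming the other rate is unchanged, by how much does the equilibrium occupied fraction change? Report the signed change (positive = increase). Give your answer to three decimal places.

Observed p* = 20/52 = 0.38462.
Balance m(1−p*) = e·p* gives e = m(1−p*)/p* = 0.34×0.61538/0.38462 = 0.54399.
New p* = m/(m+e) = 0.16660/(0.16660+0.54399) = 0.23445.
Δp* = 0.23445 − 0.38462 = -0.15017.

-0.150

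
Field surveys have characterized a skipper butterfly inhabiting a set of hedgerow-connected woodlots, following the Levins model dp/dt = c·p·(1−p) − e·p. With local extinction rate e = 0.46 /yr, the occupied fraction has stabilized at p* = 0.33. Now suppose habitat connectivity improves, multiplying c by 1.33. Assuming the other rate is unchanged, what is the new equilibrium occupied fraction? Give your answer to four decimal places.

Balance c(1−p*) = e gives c = e/(1 − 0.33000) = 0.46/0.67000 = 0.68657.
New p* = 1 − e/c = 1 − 0.46000/0.91314 = 0.49624.

0.4962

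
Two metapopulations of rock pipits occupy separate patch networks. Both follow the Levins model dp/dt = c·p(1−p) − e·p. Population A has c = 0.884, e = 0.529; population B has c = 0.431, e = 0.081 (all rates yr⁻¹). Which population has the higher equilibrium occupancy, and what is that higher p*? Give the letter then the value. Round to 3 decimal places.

B, 0.812

A: p*_A = 1 − 0.529/0.884 = 0.4016.
B: p*_B = 1 − 0.081/0.431 = 0.8121.
B is higher at 0.8121.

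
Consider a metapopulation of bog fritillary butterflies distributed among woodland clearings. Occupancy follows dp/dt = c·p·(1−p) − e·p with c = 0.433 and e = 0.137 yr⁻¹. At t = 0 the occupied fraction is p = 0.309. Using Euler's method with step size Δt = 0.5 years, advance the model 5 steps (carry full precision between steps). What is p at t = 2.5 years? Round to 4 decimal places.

0.4338

Update rule: p ← p + [c·p·(1−p) − e·p]·Δt with Δt = 0.5.
  1  |  dp/dt·Δt = +0.025060  |  p_1 = 0.334060
  2  |  dp/dt·Δt = +0.025280  |  p_2 = 0.359341
  3  |  dp/dt·Δt = +0.025227  |  p_3 = 0.384567
  4  |  dp/dt·Δt = +0.024897  |  p_4 = 0.409465
  5  |  dp/dt·Δt = +0.024302  |  p_5 = 0.433767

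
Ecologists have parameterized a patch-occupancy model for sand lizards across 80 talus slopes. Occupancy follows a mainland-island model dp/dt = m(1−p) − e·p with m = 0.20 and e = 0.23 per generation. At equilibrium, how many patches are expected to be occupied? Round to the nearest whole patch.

37

p* = m/(m+e) = 0.20/0.4300 = 0.4651.
Expected occupied patches = N × p* = 80 × 0.4651 = 37.21 ≈ 37.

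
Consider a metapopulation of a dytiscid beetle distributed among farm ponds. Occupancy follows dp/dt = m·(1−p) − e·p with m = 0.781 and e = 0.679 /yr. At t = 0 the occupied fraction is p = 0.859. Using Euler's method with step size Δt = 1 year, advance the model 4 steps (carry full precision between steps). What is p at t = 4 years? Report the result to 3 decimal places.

0.549

Update rule: p ← p + [m·(1−p) − e·p]·Δt with Δt = 1.
p: 0.85900 → 0.38586  (Δp = -0.47314)
p: 0.38586 → 0.60350  (Δp = +0.21764)
p: 0.60350 → 0.50339  (Δp = -0.10012)
p: 0.50339 → 0.54944  (Δp = +0.04605)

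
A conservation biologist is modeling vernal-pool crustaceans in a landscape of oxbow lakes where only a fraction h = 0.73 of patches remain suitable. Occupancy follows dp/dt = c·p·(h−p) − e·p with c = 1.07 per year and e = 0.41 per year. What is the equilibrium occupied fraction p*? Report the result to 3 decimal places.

0.347

Setting dp/dt = 0 and dividing by p* gives c·(h−p*) = e.
So p* = h − e/c = 0.73 − 0.41/1.07 = 0.73 − 0.3832 = 0.3468.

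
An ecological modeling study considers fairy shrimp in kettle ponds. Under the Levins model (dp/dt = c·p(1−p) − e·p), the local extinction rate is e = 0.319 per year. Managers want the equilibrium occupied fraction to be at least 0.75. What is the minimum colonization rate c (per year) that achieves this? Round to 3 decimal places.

p* = 1 − e/c ≥ 0.75 requires e/c ≤ 0.2500, i.e. c ≥ e/0.2500.
c_min = 0.319/0.2500 = 1.2760.

1.276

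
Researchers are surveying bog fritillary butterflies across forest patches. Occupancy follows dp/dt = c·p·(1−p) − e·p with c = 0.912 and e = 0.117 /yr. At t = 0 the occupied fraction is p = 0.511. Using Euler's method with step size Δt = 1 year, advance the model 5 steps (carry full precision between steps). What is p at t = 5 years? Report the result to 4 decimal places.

Update rule: p ← p + [c·p·(1−p) − e·p]·Δt with Δt = 1.
p: 0.51100 → 0.67910  (Δp = +0.16810)
p: 0.67910 → 0.79839  (Δp = +0.11929)
p: 0.79839 → 0.85178  (Δp = +0.05339)
p: 0.85178 → 0.86726  (Δp = +0.01548)
p: 0.86726 → 0.87078  (Δp = +0.00352)

0.8708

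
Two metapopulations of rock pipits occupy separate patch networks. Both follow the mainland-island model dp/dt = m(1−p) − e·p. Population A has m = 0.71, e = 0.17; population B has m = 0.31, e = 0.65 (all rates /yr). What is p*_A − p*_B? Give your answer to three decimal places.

0.484

A: p*_A = m/(m+e) = 0.71/0.8800 = 0.8068.
B: p*_B = 0.31/0.9600 = 0.3229.
p*_A − p*_B = 0.8068 − 0.3229 = 0.4839.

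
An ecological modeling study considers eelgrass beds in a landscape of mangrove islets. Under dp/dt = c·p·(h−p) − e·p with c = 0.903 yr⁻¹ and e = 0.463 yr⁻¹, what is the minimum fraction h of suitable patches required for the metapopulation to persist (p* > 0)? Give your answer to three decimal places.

0.513

p* = h − e/c is positive only when h > e/c.
h_min = e/c = 0.463/0.903 = 0.5127.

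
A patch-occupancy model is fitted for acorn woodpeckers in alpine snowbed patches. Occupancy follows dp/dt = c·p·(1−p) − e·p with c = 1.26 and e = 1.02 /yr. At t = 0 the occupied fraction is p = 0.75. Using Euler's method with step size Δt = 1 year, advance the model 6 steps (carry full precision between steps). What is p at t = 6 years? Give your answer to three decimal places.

Update rule: p ← p + [c·p·(1−p) − e·p]·Δt with Δt = 1.
step 1: Δp = -0.52875, p = 0.22125
step 2: Δp = -0.00858, p = 0.21267
step 3: Δp = -0.00595, p = 0.20672
step 4: Δp = -0.00423, p = 0.20249
step 5: Δp = -0.00307, p = 0.19943
step 6: Δp = -0.00225, p = 0.19718

0.197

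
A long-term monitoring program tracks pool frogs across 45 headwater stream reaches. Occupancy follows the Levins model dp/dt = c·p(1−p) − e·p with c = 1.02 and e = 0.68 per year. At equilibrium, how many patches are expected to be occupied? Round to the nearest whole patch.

p* = 1 − e/c = 1 − 0.68/1.02 = 0.3333.
Expected occupied patches = N × p* = 45 × 0.3333 = 15.00 ≈ 15.

15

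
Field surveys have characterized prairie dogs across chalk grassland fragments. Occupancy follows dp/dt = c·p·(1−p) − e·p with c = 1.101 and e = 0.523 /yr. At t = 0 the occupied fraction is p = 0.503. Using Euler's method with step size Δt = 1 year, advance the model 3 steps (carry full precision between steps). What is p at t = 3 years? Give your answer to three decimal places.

Update rule: p ← p + [c·p·(1−p) − e·p]·Δt with Δt = 1.
step 1: Δp = +0.01217, p = 0.51517
step 2: Δp = +0.00556, p = 0.52073
step 3: Δp = +0.00243, p = 0.52317

0.523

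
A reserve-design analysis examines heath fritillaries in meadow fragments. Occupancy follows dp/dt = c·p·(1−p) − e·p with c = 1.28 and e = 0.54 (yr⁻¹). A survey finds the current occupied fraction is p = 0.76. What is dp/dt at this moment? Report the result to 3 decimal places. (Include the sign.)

-0.177

Colonization term: c·p·(1−p) = 1.28×0.76×0.2400 = 0.23347.
Extinction term: e·p = 0.41040.
dp/dt = 0.23347 − 0.41040 = -0.17693.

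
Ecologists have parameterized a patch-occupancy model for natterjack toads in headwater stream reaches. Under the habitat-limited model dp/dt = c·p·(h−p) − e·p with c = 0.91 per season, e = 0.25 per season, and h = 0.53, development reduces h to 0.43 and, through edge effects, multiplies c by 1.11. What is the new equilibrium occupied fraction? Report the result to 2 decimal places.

0.18

Before: p* = h − e/c = 0.53 − 0.25/0.91 = 0.53 − 0.2747 = 0.2553.
After: c = 1.0101, e = 0.25, h = 0.43; p* = 0.43 − 0.25/1.0101 = 0.1825.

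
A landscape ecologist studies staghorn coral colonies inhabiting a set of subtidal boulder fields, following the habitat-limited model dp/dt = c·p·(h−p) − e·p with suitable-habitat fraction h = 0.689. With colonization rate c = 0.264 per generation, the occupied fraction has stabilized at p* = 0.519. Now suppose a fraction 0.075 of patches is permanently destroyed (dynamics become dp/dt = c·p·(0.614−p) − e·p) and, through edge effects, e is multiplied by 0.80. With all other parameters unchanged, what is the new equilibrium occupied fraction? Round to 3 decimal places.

0.478

Balance c(h−p*) = e gives e = 0.264×(0.689 − 0.51900) = 0.04488.
New p* = 0.614 − e/c = 0.614 − 0.03590/0.26400 = 0.47802.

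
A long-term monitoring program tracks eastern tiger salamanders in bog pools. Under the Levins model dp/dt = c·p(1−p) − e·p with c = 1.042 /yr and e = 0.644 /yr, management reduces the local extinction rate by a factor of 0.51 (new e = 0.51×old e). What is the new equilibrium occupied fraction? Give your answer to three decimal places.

Before: p* = 1 − 0.644/1.042 = 0.3820.
After the change, c = 1.042, e = 0.32844, so p* = 1 − 0.32844/1.042 = 0.6848.

0.685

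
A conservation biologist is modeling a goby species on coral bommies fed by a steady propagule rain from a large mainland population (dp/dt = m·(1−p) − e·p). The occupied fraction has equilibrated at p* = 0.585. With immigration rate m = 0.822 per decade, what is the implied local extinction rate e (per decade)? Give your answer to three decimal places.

At equilibrium m(1−p*) = e·p*, so e = m(1−p*)/p*.
e = 0.822 × 0.4150 / 0.585 = 0.5831.

0.583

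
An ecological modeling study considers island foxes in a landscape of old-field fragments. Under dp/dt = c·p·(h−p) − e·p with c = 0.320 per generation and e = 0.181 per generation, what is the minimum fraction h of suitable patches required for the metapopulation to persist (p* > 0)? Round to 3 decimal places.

p* = h − e/c is positive only when h > e/c.
h_min = e/c = 0.181/0.320 = 0.5656.

0.566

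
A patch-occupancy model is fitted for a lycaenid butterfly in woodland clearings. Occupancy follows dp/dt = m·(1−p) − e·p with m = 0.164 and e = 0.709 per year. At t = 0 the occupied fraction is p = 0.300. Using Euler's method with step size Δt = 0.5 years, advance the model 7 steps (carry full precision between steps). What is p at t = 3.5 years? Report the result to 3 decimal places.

Update rule: p ← p + [m·(1−p) − e·p]·Δt with Δt = 0.5.
p: 0.30000 → 0.25105  (Δp = -0.04895)
p: 0.25105 → 0.22347  (Δp = -0.02758)
p: 0.22347 → 0.20792  (Δp = -0.01554)
p: 0.20792 → 0.19916  (Δp = -0.00876)
p: 0.19916 → 0.19423  (Δp = -0.00494)
p: 0.19423 → 0.19145  (Δp = -0.00278)
p: 0.19145 → 0.18988  (Δp = -0.00157)

0.190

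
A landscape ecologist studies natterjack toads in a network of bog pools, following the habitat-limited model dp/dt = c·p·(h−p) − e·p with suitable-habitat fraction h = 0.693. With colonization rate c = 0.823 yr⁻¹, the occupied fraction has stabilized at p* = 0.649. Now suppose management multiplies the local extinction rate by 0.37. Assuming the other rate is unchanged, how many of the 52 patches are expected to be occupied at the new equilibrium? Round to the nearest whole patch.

Balance c(h−p*) = e gives e = 0.823×(0.693 − 0.64900) = 0.03621.
New p* = 0.693 − e/c = 0.693 − 0.01340/0.82300 = 0.67672.
Expected occupied = 52 × 0.67672 = 35.19 ≈ 35.

35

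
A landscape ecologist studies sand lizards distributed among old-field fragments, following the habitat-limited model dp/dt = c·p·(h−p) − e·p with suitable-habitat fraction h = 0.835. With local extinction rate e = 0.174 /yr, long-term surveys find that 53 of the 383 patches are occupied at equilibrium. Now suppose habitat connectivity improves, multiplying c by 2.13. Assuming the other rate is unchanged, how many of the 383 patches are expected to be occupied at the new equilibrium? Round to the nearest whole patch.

Observed p* = 53/383 = 0.13838.
Balance c(h−p*) = e gives c = e/(0.835 − 0.13838) = 0.174/0.69662 = 0.24978.
New p* = 0.835 − e/c = 0.835 − 0.17400/0.53203 = 0.50795.
Expected occupied = 383 × 0.50795 = 194.54 ≈ 195.

195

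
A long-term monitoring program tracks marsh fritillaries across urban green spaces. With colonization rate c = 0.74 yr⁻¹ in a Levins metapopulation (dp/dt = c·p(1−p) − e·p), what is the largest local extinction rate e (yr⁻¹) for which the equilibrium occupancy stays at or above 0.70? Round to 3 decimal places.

0.222

1 − e/c ≥ 0.70 ⇒ e ≤ c(1 − 0.70) = 0.74 × 0.3000.
e_max = 0.2220.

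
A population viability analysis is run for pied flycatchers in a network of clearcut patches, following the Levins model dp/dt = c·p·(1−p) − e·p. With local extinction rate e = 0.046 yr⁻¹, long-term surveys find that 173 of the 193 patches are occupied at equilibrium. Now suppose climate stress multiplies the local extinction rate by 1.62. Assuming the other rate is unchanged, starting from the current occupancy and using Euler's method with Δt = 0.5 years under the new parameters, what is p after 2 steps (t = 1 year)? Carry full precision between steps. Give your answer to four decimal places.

0.8735

Observed p* = 173/193 = 0.89637.
Balance c(1−p*) = e gives c = e/(1 − 0.89637) = 0.046/0.10363 = 0.44390.
Starting from p₀ = 0.89637; update p ← p + (dp/dt)·Δt with the new parameters.
p: 0.89637 → 0.88359  (Δp = -0.01278)
p: 0.88359 → 0.87350  (Δp = -0.01009)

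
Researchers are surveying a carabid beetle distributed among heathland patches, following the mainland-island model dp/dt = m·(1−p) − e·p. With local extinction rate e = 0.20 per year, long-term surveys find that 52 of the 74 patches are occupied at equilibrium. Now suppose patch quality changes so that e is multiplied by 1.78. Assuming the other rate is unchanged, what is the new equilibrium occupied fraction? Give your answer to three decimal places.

Observed p* = 52/74 = 0.70270.
Balance m(1−p*) = e·p* gives m = e·p*/(1−p*) = 0.20×0.70270/0.29730 = 0.47272.
New p* = m/(m+e) = 0.47272/(0.47272+0.35600) = 0.57042.

0.570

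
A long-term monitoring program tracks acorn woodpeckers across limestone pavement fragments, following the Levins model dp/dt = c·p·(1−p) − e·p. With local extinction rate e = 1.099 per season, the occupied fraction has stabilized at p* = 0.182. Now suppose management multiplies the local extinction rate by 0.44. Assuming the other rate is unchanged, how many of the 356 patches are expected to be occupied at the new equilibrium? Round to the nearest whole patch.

228

Balance c(1−p*) = e gives c = e/(1 − 0.18200) = 1.099/0.81800 = 1.34352.
New p* = 1 − e/c = 1 − 0.48356/1.34352 = 0.64008.
Expected occupied = 356 × 0.64008 = 227.87 ≈ 228.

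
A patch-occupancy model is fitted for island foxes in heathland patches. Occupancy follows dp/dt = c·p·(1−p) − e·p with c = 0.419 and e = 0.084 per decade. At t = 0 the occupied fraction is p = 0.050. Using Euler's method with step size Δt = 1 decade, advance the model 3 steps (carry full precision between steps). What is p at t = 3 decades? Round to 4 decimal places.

0.1116

Update rule: p ← p + [c·p·(1−p) − e·p]·Δt with Δt = 1.
t = 1: p = 0.05000 + (+0.01570) = 0.06570
t = 2: p = 0.06570 + (+0.02020) = 0.08590
t = 3: p = 0.08590 + (+0.02569) = 0.11159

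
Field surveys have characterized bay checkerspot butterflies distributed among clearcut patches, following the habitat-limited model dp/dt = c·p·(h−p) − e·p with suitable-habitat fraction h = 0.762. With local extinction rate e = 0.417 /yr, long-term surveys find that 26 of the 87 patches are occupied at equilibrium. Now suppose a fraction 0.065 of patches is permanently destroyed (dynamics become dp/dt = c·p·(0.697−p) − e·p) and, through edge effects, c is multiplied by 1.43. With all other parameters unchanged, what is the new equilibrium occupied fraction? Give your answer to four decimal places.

Observed p* = 26/87 = 0.29885.
Balance c(h−p*) = e gives c = e/(0.762 − 0.29885) = 0.417/0.46315 = 0.90036.
New p* = 0.697 − e/c = 0.697 − 0.41700/1.28751 = 0.37312.

0.3731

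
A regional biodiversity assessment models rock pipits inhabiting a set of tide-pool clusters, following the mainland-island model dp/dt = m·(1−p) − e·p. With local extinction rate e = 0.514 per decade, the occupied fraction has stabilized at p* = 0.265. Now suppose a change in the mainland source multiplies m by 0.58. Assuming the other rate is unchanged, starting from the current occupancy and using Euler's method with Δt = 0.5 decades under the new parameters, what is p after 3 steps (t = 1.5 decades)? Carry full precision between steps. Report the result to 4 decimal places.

0.2031

Balance m(1−p*) = e·p* gives m = e·p*/(1−p*) = 0.514×0.26500/0.73500 = 0.18532.
Starting from p₀ = 0.26500; update p ← p + (dp/dt)·Δt with the new parameters.
p: 0.26500 → 0.23640  (Δp = -0.02860)
p: 0.23640 → 0.21668  (Δp = -0.01972)
p: 0.21668 → 0.20309  (Δp = -0.01359)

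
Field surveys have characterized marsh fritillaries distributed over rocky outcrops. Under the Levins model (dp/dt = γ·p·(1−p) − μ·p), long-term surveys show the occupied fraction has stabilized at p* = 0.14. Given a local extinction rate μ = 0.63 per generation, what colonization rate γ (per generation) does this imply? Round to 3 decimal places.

0.733

At equilibrium γ(1−p*) = μ, so γ = μ/(1−p*).
γ = 0.63/(1 − 0.14) = 0.63/0.8600 = 0.7326.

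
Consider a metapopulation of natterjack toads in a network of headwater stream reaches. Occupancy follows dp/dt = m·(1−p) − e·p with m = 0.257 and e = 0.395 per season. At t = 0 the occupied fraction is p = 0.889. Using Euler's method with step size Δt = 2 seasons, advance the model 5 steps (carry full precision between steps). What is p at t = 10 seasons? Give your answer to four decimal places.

0.3929

Update rule: p ← p + [m·(1−p) − e·p]·Δt with Δt = 2.
step 1: Δp = -0.64526, p = 0.24374
step 2: Δp = +0.19616, p = 0.43990
step 3: Δp = -0.05963, p = 0.38027
step 4: Δp = +0.01813, p = 0.39840
step 5: Δp = -0.00551, p = 0.39289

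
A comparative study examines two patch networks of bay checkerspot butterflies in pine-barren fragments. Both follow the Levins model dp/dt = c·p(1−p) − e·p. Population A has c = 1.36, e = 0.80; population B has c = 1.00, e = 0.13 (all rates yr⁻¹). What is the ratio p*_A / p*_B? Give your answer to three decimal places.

0.473

A: p*_A = 1 − 0.80/1.36 = 0.4118.
B: p*_B = 1 − 0.13/1.00 = 0.8700.
p*_A / p*_B = 0.4118/0.8700 = 0.4733.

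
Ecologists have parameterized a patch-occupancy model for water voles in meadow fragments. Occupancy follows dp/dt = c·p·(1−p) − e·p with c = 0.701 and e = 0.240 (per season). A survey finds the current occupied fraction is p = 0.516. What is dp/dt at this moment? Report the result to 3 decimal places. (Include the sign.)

0.051

Colonization term: c·p·(1−p) = 0.701×0.516×0.4840 = 0.17507.
Extinction term: e·p = 0.12384.
dp/dt = 0.17507 − 0.12384 = 0.05123.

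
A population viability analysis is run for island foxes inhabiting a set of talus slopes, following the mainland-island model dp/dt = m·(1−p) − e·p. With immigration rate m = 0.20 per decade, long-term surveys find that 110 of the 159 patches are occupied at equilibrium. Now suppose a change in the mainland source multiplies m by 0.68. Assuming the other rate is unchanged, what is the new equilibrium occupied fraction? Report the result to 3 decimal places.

Observed p* = 110/159 = 0.69182.
Balance m(1−p*) = e·p* gives e = m(1−p*)/p* = 0.20×0.30818/0.69182 = 0.08909.
New p* = m/(m+e) = 0.13600/(0.13600+0.08909) = 0.60420.

0.604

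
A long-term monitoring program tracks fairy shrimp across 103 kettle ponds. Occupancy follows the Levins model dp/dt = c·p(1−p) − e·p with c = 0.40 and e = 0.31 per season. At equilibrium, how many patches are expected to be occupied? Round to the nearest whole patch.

p* = 1 − e/c = 1 − 0.31/0.40 = 0.2250.
Expected occupied patches = N × p* = 103 × 0.2250 = 23.18 ≈ 23.

23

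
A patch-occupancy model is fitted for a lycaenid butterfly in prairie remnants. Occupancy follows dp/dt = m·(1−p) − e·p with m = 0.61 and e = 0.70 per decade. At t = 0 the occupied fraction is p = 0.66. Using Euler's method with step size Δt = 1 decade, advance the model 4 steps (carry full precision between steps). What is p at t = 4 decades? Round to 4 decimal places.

0.4674

Update rule: p ← p + [m·(1−p) − e·p]·Δt with Δt = 1.
  1  |  dp/dt·Δt = -0.254600  |  p_1 = 0.405400
  2  |  dp/dt·Δt = +0.078926  |  p_2 = 0.484326
  3  |  dp/dt·Δt = -0.024467  |  p_3 = 0.459859
  4  |  dp/dt·Δt = +0.007585  |  p_4 = 0.467444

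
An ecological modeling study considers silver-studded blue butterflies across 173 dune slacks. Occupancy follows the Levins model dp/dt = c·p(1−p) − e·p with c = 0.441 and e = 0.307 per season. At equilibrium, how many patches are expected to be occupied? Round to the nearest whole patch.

p* = 1 − e/c = 1 − 0.307/0.441 = 0.3039.
Expected occupied patches = N × p* = 173 × 0.3039 = 52.57 ≈ 53.

53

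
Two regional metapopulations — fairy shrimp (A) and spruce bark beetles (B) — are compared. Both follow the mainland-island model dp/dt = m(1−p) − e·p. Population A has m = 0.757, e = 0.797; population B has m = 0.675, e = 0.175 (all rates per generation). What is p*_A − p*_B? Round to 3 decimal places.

-0.307

A: p*_A = m/(m+e) = 0.757/1.5540 = 0.4871.
B: p*_B = 0.675/0.8500 = 0.7941.
p*_A − p*_B = 0.4871 − 0.7941 = -0.3070.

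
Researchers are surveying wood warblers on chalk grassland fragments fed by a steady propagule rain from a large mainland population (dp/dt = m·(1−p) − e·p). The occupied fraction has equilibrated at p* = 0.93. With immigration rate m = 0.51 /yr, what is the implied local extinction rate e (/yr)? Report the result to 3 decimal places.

At equilibrium m(1−p*) = e·p*, so e = m(1−p*)/p*.
e = 0.51 × 0.0700 / 0.93 = 0.0384.

0.038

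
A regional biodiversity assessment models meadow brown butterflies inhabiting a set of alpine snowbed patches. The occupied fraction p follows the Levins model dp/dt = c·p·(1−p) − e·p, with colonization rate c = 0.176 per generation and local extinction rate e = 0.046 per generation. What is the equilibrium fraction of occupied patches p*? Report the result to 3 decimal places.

At equilibrium, colonization balances extinction: c·p*·(1−p*) = e·p*.
So p* = 1 − e/c = 1 − 0.046/0.176 = 1 − 0.2614 = 0.7386.

0.739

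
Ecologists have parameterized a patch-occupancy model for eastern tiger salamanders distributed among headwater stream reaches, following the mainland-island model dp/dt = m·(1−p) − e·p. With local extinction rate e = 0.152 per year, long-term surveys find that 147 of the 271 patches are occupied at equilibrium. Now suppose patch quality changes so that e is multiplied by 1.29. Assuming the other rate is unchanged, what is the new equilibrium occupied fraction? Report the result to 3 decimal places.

0.479

Observed p* = 147/271 = 0.54244.
Balance m(1−p*) = e·p* gives m = e·p*/(1−p*) = 0.152×0.54244/0.45756 = 0.18020.
New p* = m/(m+e) = 0.18020/(0.18020+0.19608) = 0.47890.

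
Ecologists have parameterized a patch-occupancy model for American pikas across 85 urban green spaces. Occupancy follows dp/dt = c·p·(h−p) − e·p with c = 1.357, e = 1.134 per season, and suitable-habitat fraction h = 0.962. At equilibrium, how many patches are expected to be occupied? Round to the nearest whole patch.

p* = h − e/c = 0.962 − 0.8357 = 0.1263.
Expected occupied patches = N × p* = 85 × 0.1263 = 10.74 ≈ 11.

11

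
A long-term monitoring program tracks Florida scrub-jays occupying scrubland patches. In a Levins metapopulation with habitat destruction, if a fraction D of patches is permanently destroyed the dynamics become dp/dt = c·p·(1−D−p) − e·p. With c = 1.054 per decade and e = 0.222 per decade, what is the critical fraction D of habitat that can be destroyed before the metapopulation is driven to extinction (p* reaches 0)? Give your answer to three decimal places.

0.789

The nontrivial equilibrium is p* = (1−D) − e/c; extinction occurs when this hits zero.
So D_crit = 1 − e/c = 1 − 0.222/1.054 = 1 − 0.2106 = 0.7894.
Note this equals the original equilibrium occupancy — the Levins extinction-debt result.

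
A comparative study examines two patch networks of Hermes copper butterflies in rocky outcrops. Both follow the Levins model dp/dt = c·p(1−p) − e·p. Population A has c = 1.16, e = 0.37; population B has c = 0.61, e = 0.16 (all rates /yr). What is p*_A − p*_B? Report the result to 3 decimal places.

A: p*_A = 1 − 0.37/1.16 = 0.6810.
B: p*_B = 1 − 0.16/0.61 = 0.7377.
p*_A − p*_B = 0.6810 − 0.7377 = -0.0567.

-0.057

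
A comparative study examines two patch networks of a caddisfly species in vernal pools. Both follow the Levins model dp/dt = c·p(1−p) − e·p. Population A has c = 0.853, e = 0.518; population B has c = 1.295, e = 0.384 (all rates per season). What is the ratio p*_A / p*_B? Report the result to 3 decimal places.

A: p*_A = 1 − 0.518/0.853 = 0.3927.
B: p*_B = 1 − 0.384/1.295 = 0.7035.
p*_A / p*_B = 0.3927/0.7035 = 0.5583.

0.558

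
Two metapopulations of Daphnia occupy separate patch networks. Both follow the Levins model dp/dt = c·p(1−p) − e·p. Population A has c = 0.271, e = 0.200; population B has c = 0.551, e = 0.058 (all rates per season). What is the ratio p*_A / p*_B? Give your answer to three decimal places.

A: p*_A = 1 − 0.200/0.271 = 0.2620.
B: p*_B = 1 − 0.058/0.551 = 0.8947.
p*_A / p*_B = 0.2620/0.8947 = 0.2928.

0.293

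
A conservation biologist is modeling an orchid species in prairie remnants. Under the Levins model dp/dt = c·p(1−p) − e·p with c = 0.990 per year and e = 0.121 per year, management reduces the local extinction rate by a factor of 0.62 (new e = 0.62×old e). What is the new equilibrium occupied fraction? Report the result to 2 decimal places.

Before: p* = 1 − 0.121/0.990 = 0.8778.
After the change, c = 0.99, e = 0.07502, so p* = 1 − 0.07502/0.99 = 0.9242.

0.92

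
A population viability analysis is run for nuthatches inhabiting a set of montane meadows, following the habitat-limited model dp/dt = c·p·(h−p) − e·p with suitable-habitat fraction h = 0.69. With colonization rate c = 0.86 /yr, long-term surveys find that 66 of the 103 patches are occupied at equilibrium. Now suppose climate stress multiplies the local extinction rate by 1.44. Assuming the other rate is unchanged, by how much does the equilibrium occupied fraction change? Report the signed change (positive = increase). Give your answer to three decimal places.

Observed p* = 66/103 = 0.64078.
Balance c(h−p*) = e gives e = 0.86×(0.69 − 0.64078) = 0.04233.
New p* = 0.69 − e/c = 0.69 − 0.06096/0.86000 = 0.61912.
Δp* = 0.61912 − 0.64078 = -0.02166.

-0.022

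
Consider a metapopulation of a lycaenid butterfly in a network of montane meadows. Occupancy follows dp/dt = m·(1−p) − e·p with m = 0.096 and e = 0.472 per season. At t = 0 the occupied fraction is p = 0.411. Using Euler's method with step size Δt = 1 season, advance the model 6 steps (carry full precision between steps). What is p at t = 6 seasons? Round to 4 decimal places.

0.1706

Update rule: p ← p + [m·(1−p) − e·p]·Δt with Δt = 1.
t = 1: p = 0.41100 + (-0.13745) = 0.27355
t = 2: p = 0.27355 + (-0.05938) = 0.21417
t = 3: p = 0.21417 + (-0.02565) = 0.18852
t = 4: p = 0.18852 + (-0.01108) = 0.17744
t = 5: p = 0.17744 + (-0.00479) = 0.17265
t = 6: p = 0.17265 + (-0.00207) = 0.17059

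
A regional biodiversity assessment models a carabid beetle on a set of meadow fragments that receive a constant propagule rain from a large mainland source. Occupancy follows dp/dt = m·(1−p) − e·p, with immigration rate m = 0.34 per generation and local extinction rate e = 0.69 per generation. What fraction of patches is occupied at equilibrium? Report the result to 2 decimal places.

At equilibrium the propagule rain into empty patches balances local extinction: m(1−p*) = e·p*.
p* = m/(m+e) = 0.34/(0.34+0.69) = 0.34/1.0300 = 0.3301.

0.33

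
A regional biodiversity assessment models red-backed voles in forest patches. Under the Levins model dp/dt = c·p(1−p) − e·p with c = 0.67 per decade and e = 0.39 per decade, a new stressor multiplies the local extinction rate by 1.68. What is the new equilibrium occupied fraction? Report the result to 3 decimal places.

Before: p* = 1 − 0.39/0.67 = 0.4179.
After the change, c = 0.67, e = 0.6552, so p* = 1 − 0.6552/0.67 = 0.0221.

0.022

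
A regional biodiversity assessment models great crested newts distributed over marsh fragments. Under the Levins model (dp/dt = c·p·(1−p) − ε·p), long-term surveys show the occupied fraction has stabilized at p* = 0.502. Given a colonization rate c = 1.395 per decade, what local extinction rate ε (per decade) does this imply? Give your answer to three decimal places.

At equilibrium c(1−p*) = ε.
ε = 1.395 × (1 − 0.502) = 1.395 × 0.4980 = 0.6947.

0.695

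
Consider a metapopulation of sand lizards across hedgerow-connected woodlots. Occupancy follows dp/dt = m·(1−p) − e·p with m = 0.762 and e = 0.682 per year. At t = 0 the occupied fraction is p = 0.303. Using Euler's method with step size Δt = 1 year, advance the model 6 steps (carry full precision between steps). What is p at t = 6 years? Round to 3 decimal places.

Update rule: p ← p + [m·(1−p) − e·p]·Δt with Δt = 1.
t = 1: p = 0.30300 + (+0.32447) = 0.62747
t = 2: p = 0.62747 + (-0.14406) = 0.48340
t = 3: p = 0.48340 + (+0.06396) = 0.54737
t = 4: p = 0.54737 + (-0.02840) = 0.51897
t = 5: p = 0.51897 + (+0.01261) = 0.53158
t = 6: p = 0.53158 + (-0.00560) = 0.52598

0.526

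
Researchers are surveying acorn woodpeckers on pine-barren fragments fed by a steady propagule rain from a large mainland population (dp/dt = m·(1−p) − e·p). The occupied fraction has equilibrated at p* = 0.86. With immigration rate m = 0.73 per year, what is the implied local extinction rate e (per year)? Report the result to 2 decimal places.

0.12

At equilibrium m(1−p*) = e·p*, so e = m(1−p*)/p*.
e = 0.73 × 0.1400 / 0.86 = 0.1188.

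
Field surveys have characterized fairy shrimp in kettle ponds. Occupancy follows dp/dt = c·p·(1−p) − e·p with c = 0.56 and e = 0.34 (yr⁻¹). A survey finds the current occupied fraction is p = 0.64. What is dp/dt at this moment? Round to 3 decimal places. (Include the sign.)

Colonization term: c·p·(1−p) = 0.56×0.64×0.3600 = 0.12902.
Extinction term: e·p = 0.21760.
dp/dt = 0.12902 − 0.21760 = -0.08858.

-0.089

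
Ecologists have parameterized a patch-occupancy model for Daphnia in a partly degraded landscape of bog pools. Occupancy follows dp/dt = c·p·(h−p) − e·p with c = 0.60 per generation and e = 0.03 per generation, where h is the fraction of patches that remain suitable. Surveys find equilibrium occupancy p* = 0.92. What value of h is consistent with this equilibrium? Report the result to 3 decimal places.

0.970

At equilibrium c(h−p*) = e, so h = p* + e/c.
h = 0.92 + 0.03/0.60 = 0.92 + 0.0500 = 0.9700.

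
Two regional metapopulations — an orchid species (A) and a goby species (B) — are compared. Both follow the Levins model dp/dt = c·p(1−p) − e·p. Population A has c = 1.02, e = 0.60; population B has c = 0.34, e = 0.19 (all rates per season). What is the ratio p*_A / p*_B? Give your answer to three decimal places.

A: p*_A = 1 − 0.60/1.02 = 0.4118.
B: p*_B = 1 − 0.19/0.34 = 0.4412.
p*_A / p*_B = 0.4118/0.4412 = 0.9333.

0.933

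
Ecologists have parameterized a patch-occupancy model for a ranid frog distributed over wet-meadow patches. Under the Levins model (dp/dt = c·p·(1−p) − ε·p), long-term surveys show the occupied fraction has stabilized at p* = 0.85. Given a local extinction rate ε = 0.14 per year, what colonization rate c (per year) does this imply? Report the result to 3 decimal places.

At equilibrium c(1−p*) = ε, so c = ε/(1−p*).
c = 0.14/(1 − 0.85) = 0.14/0.1500 = 0.9333.

0.933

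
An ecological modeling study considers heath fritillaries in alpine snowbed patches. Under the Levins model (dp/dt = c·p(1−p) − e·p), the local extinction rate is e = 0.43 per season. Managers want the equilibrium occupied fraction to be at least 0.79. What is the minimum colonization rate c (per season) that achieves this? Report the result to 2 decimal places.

p* = 1 − e/c ≥ 0.79 requires e/c ≤ 0.2100, i.e. c ≥ e/0.2100.
c_min = 0.43/0.2100 = 2.0476.

2.05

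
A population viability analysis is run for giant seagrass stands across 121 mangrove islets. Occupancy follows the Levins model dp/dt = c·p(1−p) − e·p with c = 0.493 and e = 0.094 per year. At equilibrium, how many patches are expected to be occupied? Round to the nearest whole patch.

p* = 1 − e/c = 1 − 0.094/0.493 = 0.8093.
Expected occupied patches = N × p* = 121 × 0.8093 = 97.93 ≈ 98.

98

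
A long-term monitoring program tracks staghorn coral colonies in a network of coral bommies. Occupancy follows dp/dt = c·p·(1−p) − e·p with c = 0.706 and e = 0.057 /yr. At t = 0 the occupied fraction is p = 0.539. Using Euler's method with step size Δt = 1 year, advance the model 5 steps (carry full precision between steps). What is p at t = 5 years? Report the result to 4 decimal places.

0.9117

Update rule: p ← p + [c·p·(1−p) − e·p]·Δt with Δt = 1.
t = 1: p = 0.53900 + (+0.14470) = 0.68370
t = 2: p = 0.68370 + (+0.11370) = 0.79741
t = 3: p = 0.79741 + (+0.06860) = 0.86601
t = 4: p = 0.86601 + (+0.03256) = 0.89857
t = 5: p = 0.89857 + (+0.01313) = 0.91170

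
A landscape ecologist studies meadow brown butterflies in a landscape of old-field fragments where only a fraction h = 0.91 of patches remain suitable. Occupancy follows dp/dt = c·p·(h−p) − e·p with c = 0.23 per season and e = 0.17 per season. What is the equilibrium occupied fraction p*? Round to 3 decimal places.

0.171

Setting dp/dt = 0 and dividing by p* gives c·(h−p*) = e.
So p* = h − e/c = 0.91 − 0.17/0.23 = 0.91 − 0.7391 = 0.1709.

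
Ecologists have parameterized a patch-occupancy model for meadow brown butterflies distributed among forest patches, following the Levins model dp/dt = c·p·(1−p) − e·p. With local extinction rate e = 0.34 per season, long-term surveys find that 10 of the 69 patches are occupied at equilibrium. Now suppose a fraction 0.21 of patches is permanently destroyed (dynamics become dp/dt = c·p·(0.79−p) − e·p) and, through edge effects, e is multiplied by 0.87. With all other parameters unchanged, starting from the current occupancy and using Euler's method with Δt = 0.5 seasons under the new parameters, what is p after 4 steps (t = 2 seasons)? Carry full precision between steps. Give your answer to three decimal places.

0.134

Observed p* = 10/69 = 0.14493.
Balance c(1−p*) = e gives c = e/(1 − 0.14493) = 0.34/0.85507 = 0.39763.
Starting from p₀ = 0.14493; update p ← p + (dp/dt)·Δt with the new parameters.
  1  |  dp/dt·Δt = -0.002848  |  p_1 = 0.142080
  2  |  dp/dt·Δt = -0.002712  |  p_2 = 0.139368
  3  |  dp/dt·Δt = -0.002585  |  p_3 = 0.136783
  4  |  dp/dt·Δt = -0.002466  |  p_4 = 0.134317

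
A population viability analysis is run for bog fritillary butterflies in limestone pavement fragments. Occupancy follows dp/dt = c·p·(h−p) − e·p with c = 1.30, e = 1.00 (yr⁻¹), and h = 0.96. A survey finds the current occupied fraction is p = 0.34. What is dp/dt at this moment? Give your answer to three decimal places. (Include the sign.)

Colonization term: c·p·(h−p) = 1.30×0.34×0.6200 = 0.27404.
Extinction term: e·p = 0.34000.
dp/dt = 0.27404 − 0.34000 = -0.06596.

-0.066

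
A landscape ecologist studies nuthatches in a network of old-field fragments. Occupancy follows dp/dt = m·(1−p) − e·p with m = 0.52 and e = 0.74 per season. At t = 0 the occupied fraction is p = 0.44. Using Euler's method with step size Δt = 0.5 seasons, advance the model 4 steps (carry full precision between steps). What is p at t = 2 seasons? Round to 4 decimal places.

0.4132

Update rule: p ← p + [m·(1−p) − e·p]·Δt with Δt = 0.5.
step 1: Δp = -0.01720, p = 0.42280
step 2: Δp = -0.00636, p = 0.41644
step 3: Δp = -0.00235, p = 0.41408
step 4: Δp = -0.00087, p = 0.41321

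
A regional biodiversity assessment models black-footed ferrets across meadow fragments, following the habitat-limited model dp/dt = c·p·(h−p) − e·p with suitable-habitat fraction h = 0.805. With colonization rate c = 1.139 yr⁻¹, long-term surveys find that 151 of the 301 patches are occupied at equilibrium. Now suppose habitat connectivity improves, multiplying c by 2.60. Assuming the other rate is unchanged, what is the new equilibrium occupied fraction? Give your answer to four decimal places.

Observed p* = 151/301 = 0.50166.
Balance c(h−p*) = e gives e = 1.139×(0.805 − 0.50166) = 0.34550.
New p* = 0.805 − e/c = 0.805 − 0.34550/2.96140 = 0.68833.

0.6883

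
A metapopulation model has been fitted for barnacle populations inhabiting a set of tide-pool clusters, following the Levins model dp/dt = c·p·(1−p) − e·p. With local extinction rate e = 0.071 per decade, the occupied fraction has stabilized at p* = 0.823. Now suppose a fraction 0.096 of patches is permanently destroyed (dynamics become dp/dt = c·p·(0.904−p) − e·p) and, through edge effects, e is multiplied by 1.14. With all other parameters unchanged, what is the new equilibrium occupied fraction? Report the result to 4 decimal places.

0.7022

Balance c(1−p*) = e gives c = e/(1 − 0.82300) = 0.071/0.17700 = 0.40113.
New p* = 0.904 − e/c = 0.904 − 0.08094/0.40113 = 0.70222.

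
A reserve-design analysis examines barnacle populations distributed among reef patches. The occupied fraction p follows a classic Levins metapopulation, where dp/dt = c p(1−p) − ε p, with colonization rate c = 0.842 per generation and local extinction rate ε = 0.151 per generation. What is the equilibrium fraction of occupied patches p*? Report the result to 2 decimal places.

At equilibrium, colonization balances extinction: c·p*·(1−p*) = ε·p*.
So p* = 1 − ε/c = 1 − 0.151/0.842 = 1 − 0.1793 = 0.8207.

0.82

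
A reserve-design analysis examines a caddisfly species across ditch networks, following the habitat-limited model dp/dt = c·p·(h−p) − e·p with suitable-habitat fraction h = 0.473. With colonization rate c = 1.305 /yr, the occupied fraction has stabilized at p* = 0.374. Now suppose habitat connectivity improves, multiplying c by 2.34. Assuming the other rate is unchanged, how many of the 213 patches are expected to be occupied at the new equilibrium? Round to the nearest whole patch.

Balance c(h−p*) = e gives e = 1.305×(0.473 − 0.37400) = 0.12919.
New p* = 0.473 − e/c = 0.473 − 0.12919/3.05370 = 0.43069.
Expected occupied = 213 × 0.43069 = 91.74 ≈ 92.

92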